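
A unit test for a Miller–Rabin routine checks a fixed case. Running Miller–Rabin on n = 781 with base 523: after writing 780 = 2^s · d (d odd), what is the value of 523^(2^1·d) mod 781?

n − 1 = 780 = 2^2 · 195, so s = 2 and d = 195.
Repeated squaring mod 781: 523^1 ≡ 523, 523^2 ≡ 179, 523^4 ≡ 20, 523^8 ≡ 400, 523^16 ≡ 676, 523^32 ≡ 91, 523^64 ≡ 471, 523^128 ≡ 37.
195 = 128 + 64 + 2 + 1, so 523^195 ≡ 37·471·179·523 ≡ 538 (mod 781).
x_0 = 538.
x_1 = 538^2 mod 781 = 474.

474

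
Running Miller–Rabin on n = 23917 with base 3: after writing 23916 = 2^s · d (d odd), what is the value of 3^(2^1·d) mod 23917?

n − 1 = 23916 = 2^2 · 5979, so s = 2 and d = 5979.
x_0 = 3^5979 mod 23917 = 1.
x_1 = 1^2 mod 23917 = 1.

1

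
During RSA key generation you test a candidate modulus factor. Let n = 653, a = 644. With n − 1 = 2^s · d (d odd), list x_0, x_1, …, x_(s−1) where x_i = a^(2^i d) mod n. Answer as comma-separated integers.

n − 1 = 652 = 2^2 · 163, so s = 2 and d = 163.
x_0 = 644^163 mod 653 = 1.
x_1 = 1^2 mod 653 = 1.

1, 1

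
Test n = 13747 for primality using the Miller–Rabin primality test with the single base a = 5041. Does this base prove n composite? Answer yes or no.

no

n − 1 = 13746 = 2^1 · 6873, so s = 1 and d = 6873.
x_0 = 5041^6873 mod 13747 = 1.
x_0 = 1, so 5041 is not a witness.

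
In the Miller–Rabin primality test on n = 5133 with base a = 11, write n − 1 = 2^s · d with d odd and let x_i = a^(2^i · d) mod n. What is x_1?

4

n − 1 = 5132 = 2^2 · 1283, so s = 2 and d = 1283.
x_0 = 11^1283 mod 5133 = 3188.
x_1 = 3188^2 mod 5133 = 4.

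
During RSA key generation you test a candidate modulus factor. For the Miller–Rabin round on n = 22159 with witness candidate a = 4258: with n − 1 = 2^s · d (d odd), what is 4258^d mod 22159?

1

n − 1 = 22158 = 2^1 · 11079, so s = 1 and d = 11079.
4258^11079 mod 22159 = 1.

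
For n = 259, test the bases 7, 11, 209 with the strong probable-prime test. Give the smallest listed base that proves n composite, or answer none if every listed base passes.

n − 1 = 258 = 2^1 · 129, so s = 1 and d = 129.
Base 7: x_0 = 7^129 mod 259 = 84. x_0 ∉ {1, 258} and s = 1, so 7 is a Miller–Rabin witness and 259 is composite.
Base 11: x_0 = 11^129 mod 259 = 36. x_0 ∉ {1, 258} and s = 1, so 11 is a Miller–Rabin witness and 259 is composite.
Base 209: x_0 = 209^129 mod 259 = 125. x_0 ∉ {1, 258} and s = 1, so 209 is a Miller–Rabin witness and 259 is composite.
The smallest witness among the given bases is 7.

7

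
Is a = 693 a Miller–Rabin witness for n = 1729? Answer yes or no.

n − 1 = 1728 = 2^6 · 27, so s = 6 and d = 27.
x_0 = 693^27 mod 1729 = 77.
x_0 is neither 1 nor 1728, so continue squaring.
x_1 = 77^2 mod 1729 = 742.
x_2 = 742^2 mod 1729 = 742.
x_3 = 742^2 mod 1729 = 742.
x_4 = 742^2 mod 1729 = 742.
x_5 = 742^2 mod 1729 = 742.
Reached i = s−1 = 5 without hitting −1: 693 is a Miller–Rabin witness and 1729 is composite.

yes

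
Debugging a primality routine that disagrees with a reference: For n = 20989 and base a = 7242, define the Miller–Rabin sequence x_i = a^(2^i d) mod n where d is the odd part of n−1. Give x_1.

19227

n − 1 = 20988 = 2^2 · 5247, so s = 2 and d = 5247.
x_0 = 7242^5247 mod 20989 = 19702.
x_1 = 19702^2 mod 20989 = 19227.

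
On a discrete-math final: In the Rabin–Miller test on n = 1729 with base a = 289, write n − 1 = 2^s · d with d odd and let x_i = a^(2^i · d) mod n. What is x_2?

n − 1 = 1728 = 2^6 · 27, so s = 6 and d = 27.
x_0 = 289^27 mod 1729 = 1.
x_1 = 1^2 mod 1729 = 1.
x_2 = 1^2 mod 1729 = 1.

1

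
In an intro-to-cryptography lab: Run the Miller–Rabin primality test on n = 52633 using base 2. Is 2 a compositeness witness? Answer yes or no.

n − 1 = 52632 = 2^3 · 6579, so s = 3 and d = 6579.
Repeated squaring mod 52633: 2^1 ≡ 2, 2^2 ≡ 4, 2^4 ≡ 16, 2^8 ≡ 256, 2^16 ≡ 12903, 2^32 ≡ 9230, 2^64 ≡ 32706, 2^128 ≡ 21977, 2^256 ≡ 28121, 2^512 ≡ 32449, 2^1024 ≡ 14436, 2^2048 ≡ 24049, 2^4096 ≡ 22997.
6579 = 4096 + 2048 + 256 + 128 + 32 + 16 + 2 + 1, so 2^6579 ≡ 22997·24049·28121·21977·9230·12903·4·2 ≡ 1 (mod 52633).
x_0 = 2^6579 mod 52633 = 1.
x_0 = 1, so 2 is not a witness.

no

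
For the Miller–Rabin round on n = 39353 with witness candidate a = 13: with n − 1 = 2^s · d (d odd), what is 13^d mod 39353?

n − 1 = 39352 = 2^3 · 4919, so s = 3 and d = 4919.
13^4919 mod 39353 = 14912.

14912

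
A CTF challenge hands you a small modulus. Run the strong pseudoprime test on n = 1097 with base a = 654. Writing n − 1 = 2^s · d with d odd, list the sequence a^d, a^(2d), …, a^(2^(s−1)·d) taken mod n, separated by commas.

n − 1 = 1096 = 2^3 · 137, so s = 3 and d = 137.
x_0 = 654^137 mod 1097 = 611.
x_1 = 611^2 mod 1097 = 341.
x_2 = 341^2 mod 1097 = 1096.

611, 341, 1096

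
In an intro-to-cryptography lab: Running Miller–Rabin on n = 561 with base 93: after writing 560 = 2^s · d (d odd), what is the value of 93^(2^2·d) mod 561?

n − 1 = 560 = 2^4 · 35, so s = 4 and d = 35.
x_0 = 93^35 mod 561 = 342.
x_1 = 342^2 mod 561 = 276.
x_2 = 276^2 mod 561 = 441.

441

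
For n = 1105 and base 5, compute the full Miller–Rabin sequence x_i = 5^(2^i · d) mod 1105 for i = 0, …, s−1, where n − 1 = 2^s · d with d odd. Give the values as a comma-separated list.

n − 1 = 1104 = 2^4 · 69, so s = 4 and d = 69.
x_0 = 5^69 mod 1105 = 915.
x_1 = 915^2 mod 1105 = 740.
x_2 = 740^2 mod 1105 = 625.
x_3 = 625^2 mod 1105 = 560.

915, 740, 625, 560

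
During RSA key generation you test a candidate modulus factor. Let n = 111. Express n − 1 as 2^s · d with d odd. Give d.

55

Halving: 110 → 55; 55 is odd.
So 110 = 2^1 · 55.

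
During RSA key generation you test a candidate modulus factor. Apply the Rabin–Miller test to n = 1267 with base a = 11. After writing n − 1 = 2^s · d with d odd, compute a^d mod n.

64

n − 1 = 1266 = 2^1 · 633, so s = 1 and d = 633.
11^633 mod 1267 = 64.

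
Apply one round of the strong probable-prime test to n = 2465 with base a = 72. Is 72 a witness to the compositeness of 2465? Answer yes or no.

n − 1 = 2464 = 2^5 · 77, so s = 5 and d = 77.
Repeated squaring mod 2465: 72^1 ≡ 72, 72^2 ≡ 254, 72^4 ≡ 426, 72^8 ≡ 1531, 72^16 ≡ 2211, 72^32 ≡ 426, 72^64 ≡ 1531.
77 = 64 + 8 + 4 + 1, so 72^77 ≡ 1531·1531·426·72 ≡ 1177 (mod 2465).
x_0 = 72^77 mod 2465 = 1177.
x_0 is neither 1 nor 2464, so continue squaring.
x_1 = 1177^2 mod 2465 = 2464.
x_1 ≡ −1, so 72 is not a witness.

no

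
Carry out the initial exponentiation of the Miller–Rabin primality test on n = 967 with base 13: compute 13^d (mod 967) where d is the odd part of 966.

966

n − 1 = 966 = 2^1 · 483, so s = 1 and d = 483.
13^483 mod 967 = 966.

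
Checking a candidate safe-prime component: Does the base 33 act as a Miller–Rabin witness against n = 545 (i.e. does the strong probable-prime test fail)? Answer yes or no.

no

n − 1 = 544 = 2^5 · 17, so s = 5 and d = 17.
By repeated squaring, 33^17 ≡ 33 (mod 545).
x_0 = 33^17 mod 545 = 33.
x_0 is neither 1 nor 544, so continue squaring.
x_1 = 33^2 mod 545 = 544.
x_1 ≡ −1, so 33 is not a witness.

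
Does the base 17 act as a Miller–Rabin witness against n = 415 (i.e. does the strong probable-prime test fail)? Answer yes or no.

yes

n − 1 = 414 = 2^1 · 207, so s = 1 and d = 207.
x_0 = 17^207 mod 415 = 123.
x_0 ∉ {1, 414} and s = 1, so 17 is a Miller–Rabin witness and 415 is composite.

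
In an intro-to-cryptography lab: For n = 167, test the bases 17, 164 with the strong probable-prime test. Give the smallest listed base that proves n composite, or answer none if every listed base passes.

none

n − 1 = 166 = 2^1 · 83, so s = 1 and d = 83.
Base 17: x_0 = 17^83 mod 167 = 166. x_0 = 166 ≡ −1, so 17 is not a witness.
Base 164: x_0 = 164^83 mod 167 = 166. x_0 = 166 ≡ −1, so 164 is not a witness.
No listed base is a witness for 167.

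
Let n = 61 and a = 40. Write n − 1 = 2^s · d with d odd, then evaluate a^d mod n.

n − 1 = 60 = 2^2 · 15, so s = 2 and d = 15.
40^15 mod 61 = 11.

11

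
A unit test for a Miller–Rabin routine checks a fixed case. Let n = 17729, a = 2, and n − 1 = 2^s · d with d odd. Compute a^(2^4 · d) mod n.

n − 1 = 17728 = 2^6 · 277, so s = 6 and d = 277.
x_0 = 2^277 mod 17729 = 7396.
x_1 = 7396^2 mod 17729 = 6851.
x_2 = 6851^2 mod 17729 = 7538.
x_3 = 7538^2 mod 17729 = 17728.
x_4 = 17728^2 mod 17729 = 1.

1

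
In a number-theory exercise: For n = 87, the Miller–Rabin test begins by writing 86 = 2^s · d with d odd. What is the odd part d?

Halving: 86 → 43; 43 is odd.
So 86 = 2^1 · 43.

43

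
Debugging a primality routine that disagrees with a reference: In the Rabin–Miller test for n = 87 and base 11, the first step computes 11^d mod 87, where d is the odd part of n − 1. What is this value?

47

n − 1 = 86 = 2^1 · 43, so s = 1 and d = 43.
11^43 mod 87 = 47.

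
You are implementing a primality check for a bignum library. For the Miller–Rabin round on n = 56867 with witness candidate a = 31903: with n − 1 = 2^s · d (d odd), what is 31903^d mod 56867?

2048

n − 1 = 56866 = 2^1 · 28433, so s = 1 and d = 28433.
31903^28433 mod 56867 = 2048.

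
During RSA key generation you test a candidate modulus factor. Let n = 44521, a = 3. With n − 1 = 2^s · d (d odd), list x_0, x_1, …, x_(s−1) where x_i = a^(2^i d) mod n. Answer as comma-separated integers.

n − 1 = 44520 = 2^3 · 5565, so s = 3 and d = 5565.
x_0 = 3^5565 mod 44521 = 32915.
x_1 = 32915^2 mod 44521 = 23211.
x_2 = 23211^2 mod 44521 = 1900.

32915, 23211, 1900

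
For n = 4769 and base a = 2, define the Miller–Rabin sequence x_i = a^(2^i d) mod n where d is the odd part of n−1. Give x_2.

1961

n − 1 = 4768 = 2^5 · 149, so s = 5 and d = 149.
x_0 = 2^149 mod 4769 = 1381.
x_1 = 1381^2 mod 4769 = 4330.
x_2 = 4330^2 mod 4769 = 1961.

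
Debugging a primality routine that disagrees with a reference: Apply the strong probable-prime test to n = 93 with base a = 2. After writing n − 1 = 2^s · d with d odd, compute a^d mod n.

8

n − 1 = 92 = 2^2 · 23, so s = 2 and d = 23.
2^23 mod 93 = 8.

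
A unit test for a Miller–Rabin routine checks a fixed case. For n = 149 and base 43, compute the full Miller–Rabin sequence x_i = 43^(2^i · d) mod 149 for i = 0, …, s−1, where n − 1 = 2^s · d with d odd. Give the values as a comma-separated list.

n − 1 = 148 = 2^2 · 37, so s = 2 and d = 37.
x_0 = 43^37 mod 149 = 105.
x_1 = 105^2 mod 149 = 148.

105, 148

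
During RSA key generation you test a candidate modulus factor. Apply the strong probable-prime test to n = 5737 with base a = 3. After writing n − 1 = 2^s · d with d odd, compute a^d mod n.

n − 1 = 5736 = 2^3 · 717, so s = 3 and d = 717.
Repeated squaring mod 5737: 3^1 ≡ 3, 3^2 ≡ 9, 3^4 ≡ 81, 3^8 ≡ 824, 3^16 ≡ 2010, 3^32 ≡ 1252, 3^64 ≡ 1303, 3^128 ≡ 5394, 3^256 ≡ 2909, 3^512 ≡ 206.
717 = 512 + 128 + 64 + 8 + 4 + 1, so 3^717 ≡ 206·5394·1303·824·81·3 ≡ 4611 (mod 5737).

4611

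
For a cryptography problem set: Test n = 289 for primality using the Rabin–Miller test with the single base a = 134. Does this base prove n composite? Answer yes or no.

no

n − 1 = 288 = 2^5 · 9, so s = 5 and d = 9.
Repeated squaring mod 289: 134^1 ≡ 134, 134^2 ≡ 38, 134^4 ≡ 288, 134^8 ≡ 1.
9 = 8 + 1, so 134^9 ≡ 1·134 ≡ 134 (mod 289).
x_0 = 134^9 mod 289 = 134.
x_0 is neither 1 nor 288, so continue squaring.
x_1 = 134^2 mod 289 = 38.
x_2 = 38^2 mod 289 = 288.
x_2 ≡ −1, so 134 is not a witness.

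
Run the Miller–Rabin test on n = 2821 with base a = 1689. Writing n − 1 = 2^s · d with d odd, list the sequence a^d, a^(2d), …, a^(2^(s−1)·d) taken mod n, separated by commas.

n − 1 = 2820 = 2^2 · 705, so s = 2 and d = 705.
x_0 = 1689^705 mod 2821 = 1611.
x_1 = 1611^2 mod 2821 = 1.

1611, 1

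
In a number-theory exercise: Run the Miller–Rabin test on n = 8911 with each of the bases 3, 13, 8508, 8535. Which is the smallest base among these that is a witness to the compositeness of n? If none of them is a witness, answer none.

n − 1 = 8910 = 2^1 · 4455, so s = 1 and d = 4455.
Base 3: x_0 = 3^4455 mod 8911 = 8910. x_0 = 8910 ≡ −1, so 3 is not a witness.
Base 13: x_0 = 13^4455 mod 8911 = 8910. x_0 = 8910 ≡ −1, so 13 is not a witness.
Base 8508: x_0 = 8508^4455 mod 8911 = 8910. x_0 = 8910 ≡ −1, so 8508 is not a witness.
Base 8535: x_0 = 8535^4455 mod 8911 = 1. x_0 = 1, so 8535 is not a witness.
No listed base is a witness for 8911.

none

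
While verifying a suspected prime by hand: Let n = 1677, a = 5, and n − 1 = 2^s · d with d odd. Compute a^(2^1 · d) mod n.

n − 1 = 1676 = 2^2 · 419, so s = 2 and d = 419.
x_0 = 5^419 mod 1677 = 671.
x_1 = 671^2 mod 1677 = 805.

805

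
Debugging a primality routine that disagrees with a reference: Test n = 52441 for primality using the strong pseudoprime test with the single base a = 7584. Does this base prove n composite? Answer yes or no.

n − 1 = 52440 = 2^3 · 6555, so s = 3 and d = 6555.
x_0 = 7584^6555 mod 52441 = 1.
x_0 = 1, so 7584 is not a witness.

no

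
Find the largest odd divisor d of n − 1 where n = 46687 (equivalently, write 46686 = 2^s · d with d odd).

23343

Halving: 46686 → 23343; 23343 is odd.
So 46686 = 2^1 · 23343.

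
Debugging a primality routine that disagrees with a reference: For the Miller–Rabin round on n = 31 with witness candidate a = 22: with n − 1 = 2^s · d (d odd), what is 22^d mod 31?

n − 1 = 30 = 2^1 · 15, so s = 1 and d = 15.
22^15 mod 31 = 30.

30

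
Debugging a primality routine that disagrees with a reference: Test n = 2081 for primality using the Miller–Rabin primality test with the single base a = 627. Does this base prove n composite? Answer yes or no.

n − 1 = 2080 = 2^5 · 65, so s = 5 and d = 65.
By repeated squaring, 627^65 ≡ 888 (mod 2081).
x_0 = 627^65 mod 2081 = 888.
x_0 is neither 1 nor 2080, so continue squaring.
x_1 = 888^2 mod 2081 = 1926.
x_2 = 1926^2 mod 2081 = 1134.
x_3 = 1134^2 mod 2081 = 1979.
x_4 = 1979^2 mod 2081 = 2080.
x_4 ≡ −1, so 627 is not a witness.

no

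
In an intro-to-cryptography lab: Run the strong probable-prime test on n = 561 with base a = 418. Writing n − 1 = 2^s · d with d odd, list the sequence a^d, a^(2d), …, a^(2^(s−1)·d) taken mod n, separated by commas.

286, 451, 319, 220

n − 1 = 560 = 2^4 · 35, so s = 4 and d = 35.
x_0 = 418^35 mod 561 = 286.
x_1 = 286^2 mod 561 = 451.
x_2 = 451^2 mod 561 = 319.
x_3 = 319^2 mod 561 = 220.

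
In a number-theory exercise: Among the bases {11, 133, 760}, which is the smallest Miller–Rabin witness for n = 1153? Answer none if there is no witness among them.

none

n − 1 = 1152 = 2^7 · 9, so s = 7 and d = 9.
Base 11: x_0 = 11^9 mod 1153 = 429. x_0 is neither 1 nor 1152, so continue squaring. x_1 = 429^2 mod 1153 = 714. x_2 = 714^2 mod 1153 = 170. x_3 = 170^2 mod 1153 = 75. x_4 = 75^2 mod 1153 = 1013. x_5 = 1013^2 mod 1153 = 1152. x_5 ≡ −1, so 11 is not a witness.
Base 133: x_0 = 133^9 mod 1153 = 210. x_0 is neither 1 nor 1152, so continue squaring. x_1 = 210^2 mod 1153 = 286. x_2 = 286^2 mod 1153 = 1086. x_3 = 1086^2 mod 1153 = 1030. x_4 = 1030^2 mod 1153 = 140. x_5 = 140^2 mod 1153 = 1152. x_5 ≡ −1, so 133 is not a witness.
Base 760: x_0 = 760^9 mod 1153 = 1030. x_0 is neither 1 nor 1152, so continue squaring. x_1 = 1030^2 mod 1153 = 140. x_2 = 140^2 mod 1153 = 1152. x_2 ≡ −1, so 760 is not a witness.
No listed base is a witness for 1153.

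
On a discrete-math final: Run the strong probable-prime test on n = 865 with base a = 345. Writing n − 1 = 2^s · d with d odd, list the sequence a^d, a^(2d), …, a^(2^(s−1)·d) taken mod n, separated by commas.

345, 520, 520, 520, 520

n − 1 = 864 = 2^5 · 27, so s = 5 and d = 27.
x_0 = 345^27 mod 865 = 345.
x_1 = 345^2 mod 865 = 520.
x_2 = 520^2 mod 865 = 520.
x_3 = 520^2 mod 865 = 520.
x_4 = 520^2 mod 865 = 520.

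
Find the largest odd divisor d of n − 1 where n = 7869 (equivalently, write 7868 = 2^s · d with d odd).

1967

Halving: 7868 → 3934 → 1967; 1967 is odd.
So 7868 = 2^2 · 1967.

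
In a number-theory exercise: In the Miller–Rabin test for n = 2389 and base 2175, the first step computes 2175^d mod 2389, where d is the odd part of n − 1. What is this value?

n − 1 = 2388 = 2^2 · 597, so s = 2 and d = 597.
2175^597 mod 2389 = 2104.

2104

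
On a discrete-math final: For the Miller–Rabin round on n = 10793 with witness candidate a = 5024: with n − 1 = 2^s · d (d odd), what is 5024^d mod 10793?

n − 1 = 10792 = 2^3 · 1349, so s = 3 and d = 1349.
Repeated squaring mod 10793: 5024^1 ≡ 5024, 5024^2 ≡ 6542, 5024^4 ≡ 3519, 5024^8 ≡ 3790, 5024^16 ≡ 9410, 5024^32 ≡ 2328, 5024^64 ≡ 1498, 5024^128 ≡ 9853, 5024^256 ≡ 9367, 5024^512 ≡ 4392, 5024^1024 ≡ 2573.
1349 = 1024 + 256 + 64 + 4 + 1, so 5024^1349 ≡ 2573·9367·1498·3519·5024 ≡ 565 (mod 10793).

565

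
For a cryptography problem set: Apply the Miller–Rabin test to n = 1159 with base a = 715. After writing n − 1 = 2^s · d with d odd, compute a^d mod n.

740

n − 1 = 1158 = 2^1 · 579, so s = 1 and d = 579.
Repeated squaring mod 1159: 715^1 ≡ 715, 715^2 ≡ 106, 715^4 ≡ 805, 715^8 ≡ 144, 715^16 ≡ 1033, 715^32 ≡ 809, 715^64 ≡ 805, 715^128 ≡ 144, 715^256 ≡ 1033, 715^512 ≡ 809.
579 = 512 + 64 + 2 + 1, so 715^579 ≡ 809·805·106·715 ≡ 740 (mod 1159).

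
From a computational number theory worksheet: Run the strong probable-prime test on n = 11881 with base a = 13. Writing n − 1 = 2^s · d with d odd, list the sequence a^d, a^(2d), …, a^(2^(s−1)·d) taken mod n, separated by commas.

n − 1 = 11880 = 2^3 · 1485, so s = 3 and d = 1485.
x_0 = 13^1485 mod 11881 = 2104.
x_1 = 2104^2 mod 11881 = 7084.
x_2 = 7084^2 mod 11881 = 9593.

2104, 7084, 9593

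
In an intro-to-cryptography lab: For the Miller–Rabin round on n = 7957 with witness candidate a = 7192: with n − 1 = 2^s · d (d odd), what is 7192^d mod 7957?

5156

n − 1 = 7956 = 2^2 · 1989, so s = 2 and d = 1989.
7192^1989 mod 7957 = 5156.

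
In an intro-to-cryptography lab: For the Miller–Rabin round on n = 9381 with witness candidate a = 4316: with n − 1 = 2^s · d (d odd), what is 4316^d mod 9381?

182

n − 1 = 9380 = 2^2 · 2345, so s = 2 and d = 2345.
Repeated squaring mod 9381: 4316^1 ≡ 4316, 4316^2 ≡ 6571, 4316^4 ≡ 6679, 4316^8 ≡ 2386, 4316^16 ≡ 8110, 4316^32 ≡ 1909, 4316^64 ≡ 4453, 4316^128 ≡ 7156, 4316^256 ≡ 6838, 4316^512 ≡ 3340, 4316^1024 ≡ 1591, 4316^2048 ≡ 7792.
2345 = 2048 + 256 + 32 + 8 + 1, so 4316^2345 ≡ 7792·6838·1909·2386·4316 ≡ 182 (mod 9381).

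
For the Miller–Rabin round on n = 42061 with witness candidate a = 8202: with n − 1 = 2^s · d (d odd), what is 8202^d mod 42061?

n − 1 = 42060 = 2^2 · 10515, so s = 2 and d = 10515.
8202^10515 mod 42061 = 42060.

42060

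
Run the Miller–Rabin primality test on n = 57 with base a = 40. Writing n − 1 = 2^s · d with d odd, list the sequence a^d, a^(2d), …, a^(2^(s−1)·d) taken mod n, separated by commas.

52, 25, 55

n − 1 = 56 = 2^3 · 7, so s = 3 and d = 7.
x_0 = 40^7 mod 57 = 52.
x_1 = 52^2 mod 57 = 25.
x_2 = 25^2 mod 57 = 55.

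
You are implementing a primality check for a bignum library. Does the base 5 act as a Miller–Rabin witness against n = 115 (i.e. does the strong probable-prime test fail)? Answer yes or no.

n − 1 = 114 = 2^1 · 57, so s = 1 and d = 57.
x_0 = 5^57 mod 115 = 90.
x_0 ∉ {1, 114} and s = 1, so 5 is a Miller–Rabin witness and 115 is composite.

yes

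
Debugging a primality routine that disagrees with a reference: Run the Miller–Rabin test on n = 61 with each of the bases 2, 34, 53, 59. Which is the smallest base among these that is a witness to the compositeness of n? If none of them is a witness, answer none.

none

n − 1 = 60 = 2^2 · 15, so s = 2 and d = 15.
Base 2: x_0 = 2^15 mod 61 = 11. x_0 is neither 1 nor 60, so continue squaring. x_1 = 11^2 mod 61 = 60. x_1 ≡ −1, so 2 is not a witness.
Base 34: x_0 = 34^15 mod 61 = 1. x_0 = 1, so 34 is not a witness.
Base 53: x_0 = 53^15 mod 61 = 11. x_0 is neither 1 nor 60, so continue squaring. x_1 = 11^2 mod 61 = 60. x_1 ≡ −1, so 53 is not a witness.
Base 59: x_0 = 59^15 mod 61 = 50. x_0 is neither 1 nor 60, so continue squaring. x_1 = 50^2 mod 61 = 60. x_1 ≡ −1, so 59 is not a witness.
No listed base is a witness for 61.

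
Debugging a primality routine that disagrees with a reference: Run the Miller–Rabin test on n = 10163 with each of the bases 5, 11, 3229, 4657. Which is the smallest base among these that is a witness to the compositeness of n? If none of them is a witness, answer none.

none

n − 1 = 10162 = 2^1 · 5081, so s = 1 and d = 5081.
Base 5: x_0 = 5^5081 mod 10163 = 10162. x_0 = 10162 ≡ −1, so 5 is not a witness.
Base 11: x_0 = 11^5081 mod 10163 = 1. x_0 = 1, so 11 is not a witness.
Base 3229: x_0 = 3229^5081 mod 10163 = 1. x_0 = 1, so 3229 is not a witness.
Base 4657: x_0 = 4657^5081 mod 10163 = 1. x_0 = 1, so 4657 is not a witness.
No listed base is a witness for 10163.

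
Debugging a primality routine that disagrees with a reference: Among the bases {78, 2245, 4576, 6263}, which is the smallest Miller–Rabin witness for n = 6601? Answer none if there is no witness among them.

none

n − 1 = 6600 = 2^3 · 825, so s = 3 and d = 825.
Base 78: x_0 = 78^825 mod 6601 = 1. x_0 = 1, so 78 is not a witness.
Base 2245: x_0 = 2245^825 mod 6601 = 6600. x_0 = 6600 ≡ −1, so 2245 is not a witness.
Base 4576: x_0 = 4576^825 mod 6601 = 6600. x_0 = 6600 ≡ −1, so 4576 is not a witness.
Base 6263: x_0 = 6263^825 mod 6601 = 6600. x_0 = 6600 ≡ −1, so 6263 is not a witness.
No listed base is a witness for 6601.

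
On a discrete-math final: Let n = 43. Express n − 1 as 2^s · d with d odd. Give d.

21

Halving: 42 → 21; 21 is odd.
So 42 = 2^1 · 21.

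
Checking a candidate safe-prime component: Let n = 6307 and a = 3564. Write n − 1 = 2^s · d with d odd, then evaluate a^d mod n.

n − 1 = 6306 = 2^1 · 3153, so s = 1 and d = 3153.
Repeated squaring mod 6307: 3564^1 ≡ 3564, 3564^2 ≡ 6105, 3564^4 ≡ 2962, 3564^8 ≡ 407, 3564^16 ≡ 1667, 3564^32 ≡ 3809, 3564^64 ≡ 2381, 3564^128 ≡ 5475, 3564^256 ≡ 4761, 3564^512 ≡ 6070, 3564^1024 ≡ 5713, 3564^2048 ≡ 5951.
3153 = 2048 + 1024 + 64 + 16 + 1, so 3564^3153 ≡ 5951·5713·2381·1667·3564 ≡ 2612 (mod 6307).

2612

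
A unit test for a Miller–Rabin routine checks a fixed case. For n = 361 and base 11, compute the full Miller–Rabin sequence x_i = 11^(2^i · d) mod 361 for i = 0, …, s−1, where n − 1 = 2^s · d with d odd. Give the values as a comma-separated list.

n − 1 = 360 = 2^3 · 45, so s = 3 and d = 45.
x_0 = 11^45 mod 361 = 96.
x_1 = 96^2 mod 361 = 191.
x_2 = 191^2 mod 361 = 20.

96, 191, 20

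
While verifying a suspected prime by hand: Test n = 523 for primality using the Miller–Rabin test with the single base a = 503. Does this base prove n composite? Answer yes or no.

no

n − 1 = 522 = 2^1 · 261, so s = 1 and d = 261.
x_0 = 503^261 mod 523 = 1.
x_0 = 1, so 503 is not a witness.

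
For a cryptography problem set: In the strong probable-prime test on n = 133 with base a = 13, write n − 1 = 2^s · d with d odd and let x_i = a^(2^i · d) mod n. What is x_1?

64

n − 1 = 132 = 2^2 · 33, so s = 2 and d = 33.
By repeated squaring, 13^33 ≡ 27 (mod 133).
x_0 = 27.
x_1 = 27^2 mod 133 = 64.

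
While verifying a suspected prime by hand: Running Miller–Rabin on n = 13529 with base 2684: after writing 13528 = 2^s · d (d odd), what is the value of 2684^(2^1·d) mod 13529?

n − 1 = 13528 = 2^3 · 1691, so s = 3 and d = 1691.
Repeated squaring mod 13529: 2684^1 ≡ 2684, 2684^2 ≡ 6428, 2684^4 ≡ 1618, 2684^8 ≡ 6827, 2684^16 ≡ 524, 2684^32 ≡ 3996, 2684^64 ≡ 3796, 2684^128 ≡ 1231, 2684^256 ≡ 113, 2684^512 ≡ 12769, 2684^1024 ≡ 9382.
1691 = 1024 + 512 + 128 + 16 + 8 + 2 + 1, so 2684^1691 ≡ 9382·12769·1231·524·6827·6428·2684 ≡ 8994 (mod 13529).
x_0 = 8994.
x_1 = 8994^2 mod 13529 = 2145.

2145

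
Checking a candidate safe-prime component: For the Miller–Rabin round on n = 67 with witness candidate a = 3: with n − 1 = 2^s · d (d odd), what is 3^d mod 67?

66

n − 1 = 66 = 2^1 · 33, so s = 1 and d = 33.
3^33 mod 67 = 66.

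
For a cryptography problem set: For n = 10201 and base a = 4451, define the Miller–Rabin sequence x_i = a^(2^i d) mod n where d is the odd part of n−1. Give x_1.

n − 1 = 10200 = 2^3 · 1275, so s = 3 and d = 1275.
By repeated squaring, 4451^1275 ≡ 9686 (mod 10201).
x_0 = 9686.
x_1 = 9686^2 mod 10201 = 10200.

10200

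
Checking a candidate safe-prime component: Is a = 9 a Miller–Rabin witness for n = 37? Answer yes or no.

no

n − 1 = 36 = 2^2 · 9, so s = 2 and d = 9.
Repeated squaring mod 37: 9^1 ≡ 9, 9^2 ≡ 7, 9^4 ≡ 12, 9^8 ≡ 33.
9 = 8 + 1, so 9^9 ≡ 33·9 ≡ 1 (mod 37).
x_0 = 9^9 mod 37 = 1.
x_0 = 1, so 9 is not a witness.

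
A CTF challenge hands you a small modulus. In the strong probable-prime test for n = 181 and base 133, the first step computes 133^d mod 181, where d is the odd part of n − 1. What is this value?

n − 1 = 180 = 2^2 · 45, so s = 2 and d = 45.
Repeated squaring mod 181: 133^1 ≡ 133, 133^2 ≡ 132, 133^4 ≡ 48, 133^8 ≡ 132, 133^16 ≡ 48, 133^32 ≡ 132.
45 = 32 + 8 + 4 + 1, so 133^45 ≡ 132·132·48·133 ≡ 180 (mod 181).

180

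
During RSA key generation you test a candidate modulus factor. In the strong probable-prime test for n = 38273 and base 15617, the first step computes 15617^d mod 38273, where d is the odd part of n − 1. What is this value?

20247

n − 1 = 38272 = 2^7 · 299, so s = 7 and d = 299.
Repeated squaring mod 38273: 15617^1 ≡ 15617, 15617^2 ≡ 15133, 15617^4 ≡ 20330, 15617^8 ≡ 37046, 15617^16 ≡ 12882, 15617^32 ≡ 32469, 15617^64 ≡ 6176, 15617^128 ≡ 23068, 15617^256 ≡ 23105.
299 = 256 + 32 + 8 + 2 + 1, so 15617^299 ≡ 23105·32469·37046·15133·15617 ≡ 20247 (mod 38273).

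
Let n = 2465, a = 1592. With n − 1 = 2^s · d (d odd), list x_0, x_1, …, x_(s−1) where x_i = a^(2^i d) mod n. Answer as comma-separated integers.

1027, 2174, 871, 1886, 1

n − 1 = 2464 = 2^5 · 77, so s = 5 and d = 77.
x_0 = 1592^77 mod 2465 = 1027.
x_1 = 1027^2 mod 2465 = 2174.
x_2 = 2174^2 mod 2465 = 871.
x_3 = 871^2 mod 2465 = 1886.
x_4 = 1886^2 mod 2465 = 1.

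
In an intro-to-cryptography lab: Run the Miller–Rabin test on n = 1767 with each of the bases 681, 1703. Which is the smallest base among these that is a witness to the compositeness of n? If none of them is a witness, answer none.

681

n − 1 = 1766 = 2^1 · 883, so s = 1 and d = 883.
Base 681: x_0 = 681^883 mod 1767 = 681. x_0 ∉ {1, 1766} and s = 1, so 681 is a Miller–Rabin witness and 1767 is composite.
Base 1703: x_0 = 1703^883 mod 1767 = 1418. x_0 ∉ {1, 1766} and s = 1, so 1703 is a Miller–Rabin witness and 1767 is composite.
The smallest witness among the given bases is 681.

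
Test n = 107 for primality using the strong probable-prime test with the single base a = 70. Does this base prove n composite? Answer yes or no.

no

n − 1 = 106 = 2^1 · 53, so s = 1 and d = 53.
x_0 = 70^53 mod 107 = 106.
x_0 = 106 ≡ −1, so 70 is not a witness.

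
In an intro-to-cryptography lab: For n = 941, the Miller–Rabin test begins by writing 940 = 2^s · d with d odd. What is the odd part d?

Halving: 940 → 470 → 235; 235 is odd.
So 940 = 2^2 · 235.

235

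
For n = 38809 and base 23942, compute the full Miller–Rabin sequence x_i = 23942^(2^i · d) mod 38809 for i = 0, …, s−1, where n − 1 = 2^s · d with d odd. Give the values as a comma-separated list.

198, 395, 789

n − 1 = 38808 = 2^3 · 4851, so s = 3 and d = 4851.
x_0 = 23942^4851 mod 38809 = 198.
x_1 = 198^2 mod 38809 = 395.
x_2 = 395^2 mod 38809 = 789.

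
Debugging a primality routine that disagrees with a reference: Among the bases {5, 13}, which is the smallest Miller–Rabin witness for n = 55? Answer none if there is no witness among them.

5

n − 1 = 54 = 2^1 · 27, so s = 1 and d = 27.
Base 5: x_0 = 5^27 mod 55 = 25. x_0 ∉ {1, 54} and s = 1, so 5 is a Miller–Rabin witness and 55 is composite.
Base 13: x_0 = 13^27 mod 55 = 7. x_0 ∉ {1, 54} and s = 1, so 13 is a Miller–Rabin witness and 55 is composite.
The smallest witness among the given bases is 5.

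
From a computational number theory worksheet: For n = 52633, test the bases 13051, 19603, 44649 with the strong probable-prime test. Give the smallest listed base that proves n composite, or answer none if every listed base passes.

19603

n − 1 = 52632 = 2^3 · 6579, so s = 3 and d = 6579.
Base 13051: x_0 = 13051^6579 mod 52633 = 52632. x_0 = 52632 ≡ −1, so 13051 is not a witness.
Base 19603: x_0 = 19603^6579 mod 52633 = 10198. x_0 is neither 1 nor 52632, so continue squaring. x_1 = 10198^2 mod 52633 = 49029. x_2 = 49029^2 mod 52633 = 41098. Reached i = s−1 = 2 without hitting −1: 19603 is a Miller–Rabin witness and 52633 is composite.
Base 44649: x_0 = 44649^6579 mod 52633 = 29665. x_0 is neither 1 nor 52632, so continue squaring. x_1 = 29665^2 mod 52633 = 41098. x_2 = 41098^2 mod 52633 = 1. x_2 = 1 but x_1 ≠ ±1, a nontrivial square root of 1 — 44649 is a witness and 52633 is composite.
The smallest witness among the given bases is 19603.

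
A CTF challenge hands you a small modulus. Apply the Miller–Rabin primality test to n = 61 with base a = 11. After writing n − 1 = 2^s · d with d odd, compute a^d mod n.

50

n − 1 = 60 = 2^2 · 15, so s = 2 and d = 15.
By repeated squaring, 11^15 ≡ 50 (mod 61).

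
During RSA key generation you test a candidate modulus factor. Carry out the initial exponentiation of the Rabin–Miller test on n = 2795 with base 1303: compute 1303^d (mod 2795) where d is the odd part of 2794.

2388

n − 1 = 2794 = 2^1 · 1397, so s = 1 and d = 1397.
1303^1397 mod 2795 = 2388.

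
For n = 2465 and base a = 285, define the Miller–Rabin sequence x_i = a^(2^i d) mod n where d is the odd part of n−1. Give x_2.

1480

n − 1 = 2464 = 2^5 · 77, so s = 5 and d = 77.
x_0 = 285^77 mod 2465 = 30.
x_1 = 30^2 mod 2465 = 900.
x_2 = 900^2 mod 2465 = 1480.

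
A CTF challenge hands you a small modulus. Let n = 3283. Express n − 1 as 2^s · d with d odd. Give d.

Halving: 3282 → 1641; 1641 is odd.
So 3282 = 2^1 · 1641.

1641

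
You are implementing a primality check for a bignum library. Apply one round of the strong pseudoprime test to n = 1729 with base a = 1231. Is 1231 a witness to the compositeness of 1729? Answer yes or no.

yes

n − 1 = 1728 = 2^6 · 27, so s = 6 and d = 27.
x_0 = 1231^27 mod 1729 = 664.
x_0 is neither 1 nor 1728, so continue squaring.
x_1 = 664^2 mod 1729 = 1.
x_1 = 1 but x_0 ≠ ±1, a nontrivial square root of 1 — 1231 is a witness and 1729 is composite.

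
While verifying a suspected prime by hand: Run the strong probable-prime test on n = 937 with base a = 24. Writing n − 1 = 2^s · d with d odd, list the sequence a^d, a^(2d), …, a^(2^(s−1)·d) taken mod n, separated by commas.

n − 1 = 936 = 2^3 · 117, so s = 3 and d = 117.
x_0 = 24^117 mod 937 = 936.
x_1 = 936^2 mod 937 = 1.
x_2 = 1^2 mod 937 = 1.

936, 1, 1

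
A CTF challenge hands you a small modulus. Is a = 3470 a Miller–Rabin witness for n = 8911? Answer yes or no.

n − 1 = 8910 = 2^1 · 4455, so s = 1 and d = 4455.
x_0 = 3470^4455 mod 8911 = 8910.
x_0 = 8910 ≡ −1, so 3470 is not a witness.

no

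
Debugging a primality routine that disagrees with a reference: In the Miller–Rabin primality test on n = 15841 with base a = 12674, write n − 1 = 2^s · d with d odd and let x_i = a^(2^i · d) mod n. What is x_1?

n − 1 = 15840 = 2^5 · 495, so s = 5 and d = 495.
x_0 = 12674^495 mod 15841 = 12461.
x_1 = 12461^2 mod 15841 = 3039.

3039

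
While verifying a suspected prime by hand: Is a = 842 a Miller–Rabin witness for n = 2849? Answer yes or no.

n − 1 = 2848 = 2^5 · 89, so s = 5 and d = 89.
x_0 = 842^89 mod 2849 = 1817.
x_0 is neither 1 nor 2848, so continue squaring.
x_1 = 1817^2 mod 2849 = 2347.
x_2 = 2347^2 mod 2849 = 1292.
x_3 = 1292^2 mod 2849 = 2599.
x_4 = 2599^2 mod 2849 = 2671.
Reached i = s−1 = 4 without hitting −1: 842 is a Miller–Rabin witness and 2849 is composite.

yes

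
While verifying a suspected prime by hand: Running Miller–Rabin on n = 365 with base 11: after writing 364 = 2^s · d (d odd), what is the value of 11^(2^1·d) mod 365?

171

n − 1 = 364 = 2^2 · 91, so s = 2 and d = 91.
Repeated squaring mod 365: 11^1 ≡ 11, 11^2 ≡ 121, 11^4 ≡ 41, 11^8 ≡ 221, 11^16 ≡ 296, 11^32 ≡ 16, 11^64 ≡ 256.
91 = 64 + 16 + 8 + 2 + 1, so 11^91 ≡ 256·296·221·121·11 ≡ 141 (mod 365).
x_0 = 141.
x_1 = 141^2 mod 365 = 171.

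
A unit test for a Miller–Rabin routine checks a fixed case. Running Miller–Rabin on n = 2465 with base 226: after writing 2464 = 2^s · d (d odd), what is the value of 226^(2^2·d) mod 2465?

1016

n − 1 = 2464 = 2^5 · 77, so s = 5 and d = 77.
By repeated squaring, 226^77 ≡ 581 (mod 2465).
x_0 = 581.
x_1 = 581^2 mod 2465 = 2321.
x_2 = 2321^2 mod 2465 = 1016.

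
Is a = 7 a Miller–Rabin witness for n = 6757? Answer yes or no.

n − 1 = 6756 = 2^2 · 1689, so s = 2 and d = 1689.
x_0 = 7^1689 mod 6757 = 5704.
x_0 is neither 1 nor 6756, so continue squaring.
x_1 = 5704^2 mod 6757 = 661.
Reached i = s−1 = 1 without hitting −1: 7 is a Miller–Rabin witness and 6757 is composite.

yes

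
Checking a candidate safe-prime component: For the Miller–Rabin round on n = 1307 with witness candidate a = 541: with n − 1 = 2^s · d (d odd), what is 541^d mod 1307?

n − 1 = 1306 = 2^1 · 653, so s = 1 and d = 653.
541^653 mod 1307 = 1.

1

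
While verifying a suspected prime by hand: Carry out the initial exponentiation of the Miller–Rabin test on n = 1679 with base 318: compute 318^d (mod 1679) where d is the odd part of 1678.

856

n − 1 = 1678 = 2^1 · 839, so s = 1 and d = 839.
By repeated squaring, 318^839 ≡ 856 (mod 1679).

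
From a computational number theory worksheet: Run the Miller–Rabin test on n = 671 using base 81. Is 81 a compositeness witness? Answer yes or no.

no

n − 1 = 670 = 2^1 · 335, so s = 1 and d = 335.
x_0 = 81^335 mod 671 = 1.
x_0 = 1, so 81 is not a witness.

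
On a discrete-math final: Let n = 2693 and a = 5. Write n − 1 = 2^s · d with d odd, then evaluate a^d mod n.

n − 1 = 2692 = 2^2 · 673, so s = 2 and d = 673.
5^673 mod 2693 = 1834.

1834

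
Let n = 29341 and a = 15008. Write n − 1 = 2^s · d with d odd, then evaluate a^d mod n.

n − 1 = 29340 = 2^2 · 7335, so s = 2 and d = 7335.
15008^7335 mod 29341 = 18494.

18494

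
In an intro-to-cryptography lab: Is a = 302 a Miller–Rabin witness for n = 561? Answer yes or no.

yes

n − 1 = 560 = 2^4 · 35, so s = 4 and d = 35.
Repeated squaring mod 561: 302^1 ≡ 302, 302^2 ≡ 322, 302^4 ≡ 460, 302^8 ≡ 103, 302^16 ≡ 511, 302^32 ≡ 256.
35 = 32 + 2 + 1, so 302^35 ≡ 256·322·302 ≡ 89 (mod 561).
x_0 = 302^35 mod 561 = 89.
x_0 is neither 1 nor 560, so continue squaring.
x_1 = 89^2 mod 561 = 67.
x_2 = 67^2 mod 561 = 1.
x_2 = 1 but x_1 ≠ ±1, a nontrivial square root of 1 — 302 is a witness and 561 is composite.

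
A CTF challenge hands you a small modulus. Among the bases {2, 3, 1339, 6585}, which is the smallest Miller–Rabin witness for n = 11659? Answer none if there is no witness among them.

n − 1 = 11658 = 2^1 · 5829, so s = 1 and d = 5829.
Base 2: x_0 = 2^5829 mod 11659 = 490. x_0 ∉ {1, 11658} and s = 1, so 2 is a Miller–Rabin witness and 11659 is composite.
Base 3: x_0 = 3^5829 mod 11659 = 5915. x_0 ∉ {1, 11658} and s = 1, so 3 is a Miller–Rabin witness and 11659 is composite.
Base 1339: x_0 = 1339^5829 mod 11659 = 6475. x_0 ∉ {1, 11658} and s = 1, so 1339 is a Miller–Rabin witness and 11659 is composite.
Base 6585: x_0 = 6585^5829 mod 11659 = 11391. x_0 ∉ {1, 11658} and s = 1, so 6585 is a Miller–Rabin witness and 11659 is composite.
The smallest witness among the given bases is 2.

2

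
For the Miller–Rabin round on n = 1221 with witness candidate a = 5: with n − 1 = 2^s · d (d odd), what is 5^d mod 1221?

947

n − 1 = 1220 = 2^2 · 305, so s = 2 and d = 305.
5^305 mod 1221 = 947.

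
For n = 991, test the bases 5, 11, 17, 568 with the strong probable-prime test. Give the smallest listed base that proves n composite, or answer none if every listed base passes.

none

n − 1 = 990 = 2^1 · 495, so s = 1 and d = 495.
Base 5: x_0 = 5^495 mod 991 = 1. x_0 = 1, so 5 is not a witness.
Base 11: x_0 = 11^495 mod 991 = 990. x_0 = 990 ≡ −1, so 11 is not a witness.
Base 17: x_0 = 17^495 mod 991 = 990. x_0 = 990 ≡ −1, so 17 is not a witness.
Base 568: x_0 = 568^495 mod 991 = 1. x_0 = 1, so 568 is not a witness.
No listed base is a witness for 991.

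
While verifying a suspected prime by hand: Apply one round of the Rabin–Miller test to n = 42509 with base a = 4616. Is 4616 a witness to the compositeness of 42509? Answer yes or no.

n − 1 = 42508 = 2^2 · 10627, so s = 2 and d = 10627.
x_0 = 4616^10627 mod 42509 = 1.
x_0 = 1, so 4616 is not a witness.

no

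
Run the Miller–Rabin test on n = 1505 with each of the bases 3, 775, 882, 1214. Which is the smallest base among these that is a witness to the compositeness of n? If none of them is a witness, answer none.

3

n − 1 = 1504 = 2^5 · 47, so s = 5 and d = 47.
Base 3: x_0 = 3^47 mod 1505 = 1447. x_0 is neither 1 nor 1504, so continue squaring. x_1 = 1447^2 mod 1505 = 354. x_2 = 354^2 mod 1505 = 401. x_3 = 401^2 mod 1505 = 1271. x_4 = 1271^2 mod 1505 = 576. Reached i = s−1 = 4 without hitting −1: 3 is a Miller–Rabin witness and 1505 is composite.
Base 775: x_0 = 775^47 mod 1505 = 990. x_0 is neither 1 nor 1504, so continue squaring. x_1 = 990^2 mod 1505 = 345. x_2 = 345^2 mod 1505 = 130. x_3 = 130^2 mod 1505 = 345. x_4 = 345^2 mod 1505 = 130. Reached i = s−1 = 4 without hitting −1: 775 is a Miller–Rabin witness and 1505 is composite.
Base 882: x_0 = 882^47 mod 1505 = 168. x_0 is neither 1 nor 1504, so continue squaring. x_1 = 168^2 mod 1505 = 1134. x_2 = 1134^2 mod 1505 = 686. x_3 = 686^2 mod 1505 = 1036. x_4 = 1036^2 mod 1505 = 231. Reached i = s−1 = 4 without hitting −1: 882 is a Miller–Rabin witness and 1505 is composite.
Base 1214: x_0 = 1214^47 mod 1505 = 369. x_0 is neither 1 nor 1504, so continue squaring. x_1 = 369^2 mod 1505 = 711. x_2 = 711^2 mod 1505 = 1346. x_3 = 1346^2 mod 1505 = 1201. x_4 = 1201^2 mod 1505 = 611. Reached i = s−1 = 4 without hitting −1: 1214 is a Miller–Rabin witness and 1505 is composite.
The smallest witness among the given bases is 3.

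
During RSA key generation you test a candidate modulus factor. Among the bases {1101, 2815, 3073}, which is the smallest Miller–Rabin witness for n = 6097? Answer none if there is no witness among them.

n − 1 = 6096 = 2^4 · 381, so s = 4 and d = 381.
Base 1101: x_0 = 1101^381 mod 6097 = 1. x_0 = 1, so 1101 is not a witness.
Base 2815: x_0 = 2815^381 mod 6097 = 3284. x_0 is neither 1 nor 6096, so continue squaring. x_1 = 3284^2 mod 6097 = 5160. x_2 = 5160^2 mod 6097 = 1. x_2 = 1 but x_1 ≠ ±1, a nontrivial square root of 1 — 2815 is a witness and 6097 is composite.
Base 3073: x_0 = 3073^381 mod 6097 = 161. x_0 is neither 1 nor 6096, so continue squaring. x_1 = 161^2 mod 6097 = 1533. x_2 = 1533^2 mod 6097 = 2744. x_3 = 2744^2 mod 6097 = 5838. Reached i = s−1 = 3 without hitting −1: 3073 is a Miller–Rabin witness and 6097 is composite.
The smallest witness among the given bases is 2815.

2815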